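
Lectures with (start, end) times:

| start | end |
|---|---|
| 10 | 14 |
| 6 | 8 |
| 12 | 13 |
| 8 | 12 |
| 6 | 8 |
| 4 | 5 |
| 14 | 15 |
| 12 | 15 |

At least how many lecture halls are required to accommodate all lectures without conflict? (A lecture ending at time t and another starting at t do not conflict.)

starts: [4, 6, 6, 8, 10, 12, 12, 14]
ends:   [5, 8, 8, 12, 13, 14, 15, 15]
s4→1 e5→0 s6→1 s6→2 e8→1 e8→0 s8→1 s10→2 e12→1 s12→2 s12→3  — peak 3.

3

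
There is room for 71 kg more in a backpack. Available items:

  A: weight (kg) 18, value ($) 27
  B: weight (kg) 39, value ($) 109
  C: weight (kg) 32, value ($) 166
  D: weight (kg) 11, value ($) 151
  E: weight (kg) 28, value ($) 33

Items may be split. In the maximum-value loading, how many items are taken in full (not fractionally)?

Greedy by value/weight ratio, highest first.
Ratios (sorted): D 13.73, C 5.19, B 2.79, A 1.50, E 1.18
take D (11 @ 151); take C (32 @ 166); take 28/39 of B → 78.26. Capacity used 71/71.
2 item(s) taken whole; one partial (take 28/39 of B).

2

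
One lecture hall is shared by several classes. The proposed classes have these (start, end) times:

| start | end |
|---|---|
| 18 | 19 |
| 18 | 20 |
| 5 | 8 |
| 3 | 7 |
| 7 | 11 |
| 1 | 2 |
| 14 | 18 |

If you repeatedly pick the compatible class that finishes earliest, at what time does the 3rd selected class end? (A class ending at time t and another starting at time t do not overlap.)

11

Sorted by end: (1,2)  (3,7)  (5,8)  (7,11)  (14,18)  (18,19)  (18,20)
take (1,2); take (3,7); skip (5,8); take (7,11); take (14,18); take (18,19).
Selected: (1,2) (3,7) (7,11) (14,18) (18,19)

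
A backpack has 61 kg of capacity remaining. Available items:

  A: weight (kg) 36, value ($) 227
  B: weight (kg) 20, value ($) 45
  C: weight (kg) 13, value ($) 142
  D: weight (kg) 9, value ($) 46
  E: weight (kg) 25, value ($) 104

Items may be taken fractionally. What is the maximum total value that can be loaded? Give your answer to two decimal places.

427.48

Sort by value per unit weight and fill in that order.
Ratios (sorted): C 10.92, A 6.31, D 5.11, E 4.16, B 2.25
take C (13 @ 142); take A (36 @ 227); take D (9 @ 46); take 3/25 of E → 12.48. Capacity used 61/61.
Total value = 427.48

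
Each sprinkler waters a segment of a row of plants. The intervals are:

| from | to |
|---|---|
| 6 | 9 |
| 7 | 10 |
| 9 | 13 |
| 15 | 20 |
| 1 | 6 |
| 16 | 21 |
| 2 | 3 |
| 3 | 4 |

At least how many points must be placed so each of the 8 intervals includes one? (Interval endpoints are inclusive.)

3

Process intervals by earliest right end; each time one isn't hit yet, stab at its right endpoint.
Sorted: [2,3] [3,4] [1,6] [6,9] [7,10] [9,13] [15,20] [16,21]
{[2,3],[3,4],[1,6]} hit by 3; {[6,9],[7,10],[9,13]} hit by 9; {[15,20],[16,21]} hit by 20.
Points: 3, 9, 20 (3 total).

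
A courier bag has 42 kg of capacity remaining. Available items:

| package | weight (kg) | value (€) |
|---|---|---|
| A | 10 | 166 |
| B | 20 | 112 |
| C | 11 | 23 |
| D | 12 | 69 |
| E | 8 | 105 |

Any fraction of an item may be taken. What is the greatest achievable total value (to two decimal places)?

Order: A (166/10=16.60) > E (105/8=13.12) > D (69/12=5.75) > B (112/20=5.60) > C (23/11=2.09)
Fill: take A (10 @ 166) → take E (8 @ 105) → take D (12 @ 69) → take 12/20 of B → 67.20; 42/42 used.
Total value = 407.20

407.20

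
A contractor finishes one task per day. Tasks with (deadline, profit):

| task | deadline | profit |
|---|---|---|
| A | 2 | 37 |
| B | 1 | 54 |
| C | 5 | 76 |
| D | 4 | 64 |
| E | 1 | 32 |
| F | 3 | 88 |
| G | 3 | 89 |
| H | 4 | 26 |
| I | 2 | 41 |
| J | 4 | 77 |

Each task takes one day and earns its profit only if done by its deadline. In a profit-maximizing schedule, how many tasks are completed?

Sort by profit descending; place each in the latest free slot ≤ its deadline.
By profit: G(d3,89), F(d3,88), J(d4,77), C(d5,76), D(d4,64), B(d1,54), I(d2,41), A(d2,37), E(d1,32), H(d4,26)
G→slot 3; F→slot 2; J→slot 4; C→slot 5; D→slot 1; B skipped; I skipped; A skipped; E skipped; H skipped.
5 of 10 scheduled.

5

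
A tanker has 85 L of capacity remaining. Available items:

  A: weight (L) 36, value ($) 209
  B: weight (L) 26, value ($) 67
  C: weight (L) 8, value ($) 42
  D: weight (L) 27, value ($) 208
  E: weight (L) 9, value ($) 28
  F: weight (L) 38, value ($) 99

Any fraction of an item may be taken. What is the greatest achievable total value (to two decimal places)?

500.03

Greedy by value/weight ratio, highest first.
Order: D (208/27=7.70) > A (209/36=5.81) > C (42/8=5.25) > E (28/9=3.11) > F (99/38=2.61) > B (67/26=2.58)
Fill: take D (27 @ 208) → take A (36 @ 209) → take C (8 @ 42) → take E (9 @ 28) → take 5/38 of F → 13.03; 85/85 used.
Total value = 500.03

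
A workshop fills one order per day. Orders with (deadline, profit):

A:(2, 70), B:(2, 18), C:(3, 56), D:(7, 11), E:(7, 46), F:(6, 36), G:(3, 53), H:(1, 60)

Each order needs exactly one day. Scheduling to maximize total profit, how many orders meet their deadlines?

6

Take jobs in profit order; each goes to the latest open slot no later than its deadline.
Profit order: A=70 H=60 C=56 G=53 E=46 F=36 B=18 D=11
Assign: A→slot 2, H→slot 1, C→slot 3, G skipped, E→slot 7, F→slot 6, B skipped, D→slot 5.
Slots: [1:H] [2:A] [3:C] [5:D] [6:F] [7:E]
6 of 8 scheduled.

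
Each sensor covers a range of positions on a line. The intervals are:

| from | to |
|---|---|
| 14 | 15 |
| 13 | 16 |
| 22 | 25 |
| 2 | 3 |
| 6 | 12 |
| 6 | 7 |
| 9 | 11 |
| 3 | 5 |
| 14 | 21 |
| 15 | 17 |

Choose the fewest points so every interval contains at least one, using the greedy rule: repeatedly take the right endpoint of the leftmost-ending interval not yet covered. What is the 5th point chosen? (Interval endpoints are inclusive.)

25

Sort by right endpoint; whenever an interval is uncovered, place a point at its right end.
Sorted: [2,3] [3,5] [6,7] [9,11] [6,12] [14,15] [13,16] [15,17] [14,21] [22,25]
{[2,3],[3,5]} hit by 3; {[6,7]} hit by 7; {[9,11],[6,12]} hit by 11; {[14,15],[13,16],[15,17],[14,21]} hit by 15; {[22,25]} hit by 25.
Points: 3, 7, 11, 15, 25 (5 total).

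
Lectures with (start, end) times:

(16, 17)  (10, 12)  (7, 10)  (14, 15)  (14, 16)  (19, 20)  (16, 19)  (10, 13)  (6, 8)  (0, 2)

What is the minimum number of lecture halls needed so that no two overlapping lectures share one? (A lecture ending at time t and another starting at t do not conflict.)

The answer is the maximum number of intervals overlapping at any instant.
Events (time:±→running): 0:+→1 2:-→0 6:+→1 7:+→2 … peak 2.

2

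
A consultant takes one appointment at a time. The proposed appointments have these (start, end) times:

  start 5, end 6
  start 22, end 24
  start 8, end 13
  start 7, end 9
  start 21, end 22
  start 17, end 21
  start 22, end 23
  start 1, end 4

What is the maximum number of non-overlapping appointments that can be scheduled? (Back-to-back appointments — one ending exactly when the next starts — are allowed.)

Sorted by end: (1,4)  (5,6)  (7,9)  (8,13)  (17,21)  (21,22)  (22,23)  (22,24)
take (1,4); take (5,6); take (7,9); take (17,21); take (21,22); take (22,23).
Selected 6 appointments.

6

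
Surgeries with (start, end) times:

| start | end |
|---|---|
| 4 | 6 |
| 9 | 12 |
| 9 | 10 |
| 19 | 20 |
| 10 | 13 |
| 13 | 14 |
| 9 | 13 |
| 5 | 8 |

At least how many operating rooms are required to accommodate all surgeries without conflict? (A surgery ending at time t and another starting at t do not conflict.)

starts: [4, 5, 9, 9, 9, 10, 13, 19]
ends:   [6, 8, 10, 12, 13, 13, 14, 20]
s4→1 s5→2 e6→1 e8→0 s9→1 s9→2 s9→3  — peak 3.

3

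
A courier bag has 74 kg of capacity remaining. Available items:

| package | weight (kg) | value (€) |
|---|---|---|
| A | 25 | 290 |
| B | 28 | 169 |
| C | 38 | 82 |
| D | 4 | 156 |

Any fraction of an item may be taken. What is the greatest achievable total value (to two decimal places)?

651.68

Sort by value per unit weight and fill in that order.
Ratios (sorted): D 39.00, A 11.60, B 6.04, C 2.16
take D (4 @ 156); take A (25 @ 290); take B (28 @ 169); take 17/38 of C → 36.68. Capacity used 74/74.
Total value = 651.68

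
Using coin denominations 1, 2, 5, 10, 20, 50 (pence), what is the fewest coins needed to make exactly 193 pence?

7

193 = 3×50 + 2×20 + 1×2 + 1×1
Total coins = 3 + 2 + 1 + 1 = 7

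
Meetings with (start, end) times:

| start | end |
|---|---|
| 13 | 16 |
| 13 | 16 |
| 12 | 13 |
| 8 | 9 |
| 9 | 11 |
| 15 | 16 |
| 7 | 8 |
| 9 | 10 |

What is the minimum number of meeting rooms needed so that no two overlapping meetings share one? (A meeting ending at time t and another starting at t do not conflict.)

3

Count concurrent intervals with a sweep; the peak is the room count.
starts: [7, 8, 9, 9, 12, 13, 13, 15]
ends:   [8, 9, 10, 11, 13, 16, 16, 16]
s7→1 e8→0 s8→1 e9→0 s9→1 s9→2 e10→1 e11→0 s12→1 e13→0 s13→1 s13→2 s15→3  — peak 3.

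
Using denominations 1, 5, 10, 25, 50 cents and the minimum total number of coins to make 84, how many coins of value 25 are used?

1

Greedy: take as many of the largest coin as possible, then repeat with the remainder.
84 = 1×50 + 1×25 + 1×5 + 4×1
Count of 25: 1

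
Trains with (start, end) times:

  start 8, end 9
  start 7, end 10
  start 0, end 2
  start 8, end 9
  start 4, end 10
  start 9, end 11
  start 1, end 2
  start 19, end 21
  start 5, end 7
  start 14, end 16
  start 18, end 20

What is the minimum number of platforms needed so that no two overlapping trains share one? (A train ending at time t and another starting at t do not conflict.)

4

starts: [0, 1, 4, 5, 7, 8, 8, 9, 14, 18, 19]
ends:   [2, 2, 7, 9, 9, 10, 10, 11, 16, 20, 21]
s0→1 s1→2 e2→1 e2→0 s4→1 s5→2 e7→1 s7→2 s8→3 s8→4  — peak 4.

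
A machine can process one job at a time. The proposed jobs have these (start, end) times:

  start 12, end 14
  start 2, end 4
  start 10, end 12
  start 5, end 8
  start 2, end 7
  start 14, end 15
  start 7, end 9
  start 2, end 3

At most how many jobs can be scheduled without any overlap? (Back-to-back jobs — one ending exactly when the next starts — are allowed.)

5

By end time: (2,3), (2,4), (2,7), (5,8), (7,9), (10,12), (12,14), (14,15).
Pick (2,3); next start ≥ 3 → (5,8); next start ≥ 8 → (10,12); next start ≥ 12 → (12,14); next start ≥ 14 → (14,15).
Selected 5 jobs.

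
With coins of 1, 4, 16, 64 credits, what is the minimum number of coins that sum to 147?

Use the largest denomination that fits, subtract, and repeat.
147 − 2×64→19 − 1×16→3 − 3×1→0
Total coins = 2 + 1 + 3 = 6

6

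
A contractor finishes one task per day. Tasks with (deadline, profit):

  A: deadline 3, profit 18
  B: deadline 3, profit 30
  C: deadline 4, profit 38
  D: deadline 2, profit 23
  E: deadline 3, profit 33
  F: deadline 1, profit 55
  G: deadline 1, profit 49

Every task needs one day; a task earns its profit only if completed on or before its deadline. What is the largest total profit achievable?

Profit order: F=55 G=49 C=38 E=33 B=30 D=23 A=18
Assign: F→slot 1, G skipped, C→slot 4, E→slot 3, B→slot 2, D skipped, A skipped.
Slots: [1:F] [2:B] [3:E] [4:C]
Profit = 55 + 30 + 33 + 38 = 156

156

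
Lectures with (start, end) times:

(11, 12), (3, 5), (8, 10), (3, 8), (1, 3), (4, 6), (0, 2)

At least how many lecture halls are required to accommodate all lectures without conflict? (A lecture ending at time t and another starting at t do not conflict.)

The answer is the maximum number of intervals overlapping at any instant.
Events (time:±→running): 0:+→1 1:+→2 2:-→1 3:-→0 3:+→1 3:+→2 4:+→3 … peak 3.

3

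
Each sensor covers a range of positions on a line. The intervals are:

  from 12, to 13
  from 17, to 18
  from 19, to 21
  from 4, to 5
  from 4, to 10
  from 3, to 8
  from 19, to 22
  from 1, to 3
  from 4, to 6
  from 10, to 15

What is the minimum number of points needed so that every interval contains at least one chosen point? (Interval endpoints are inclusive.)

By right end: [1,3]  [4,5]  [4,6]  [3,8]  [4,10]  [12,13]  [10,15]  [17,18]  [19,21]  [19,22]
[1,3] uncovered → point at 3; [4,5] uncovered → point at 5; [12,13] uncovered → point at 13; [17,18] uncovered → point at 18; [19,21] uncovered → point at 21.
Points: 3, 5, 13, 18, 21 (5 total).

5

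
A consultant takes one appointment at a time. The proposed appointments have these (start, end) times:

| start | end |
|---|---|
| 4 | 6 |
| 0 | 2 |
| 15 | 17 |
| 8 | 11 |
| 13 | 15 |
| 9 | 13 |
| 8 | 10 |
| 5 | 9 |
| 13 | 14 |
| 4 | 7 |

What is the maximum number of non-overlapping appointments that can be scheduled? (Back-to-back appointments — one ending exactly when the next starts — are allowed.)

5

By end time: (0,2), (4,6), (4,7), (5,9), (8,10), (8,11), (9,13), (13,14), (13,15), (15,17).
Pick (0,2); next start ≥ 2 → (4,6); next start ≥ 6 → (8,10); next start ≥ 10 → (13,14); next start ≥ 14 → (15,17).
Selected 5 appointments.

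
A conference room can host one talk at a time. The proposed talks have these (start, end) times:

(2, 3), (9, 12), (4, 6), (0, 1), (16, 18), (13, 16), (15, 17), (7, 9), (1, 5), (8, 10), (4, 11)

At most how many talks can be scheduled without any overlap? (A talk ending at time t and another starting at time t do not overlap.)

7

Sorted by end: (0,1)  (2,3)  (1,5)  (4,6)  (7,9)  (8,10)  (4,11)  (9,12)  (13,16)  (15,17)  (16,18)
take (0,1); take (2,3); take (4,6); take (7,9); take (9,12); take (13,16); skip (15,17); take (16,18).
Selected 7 talks.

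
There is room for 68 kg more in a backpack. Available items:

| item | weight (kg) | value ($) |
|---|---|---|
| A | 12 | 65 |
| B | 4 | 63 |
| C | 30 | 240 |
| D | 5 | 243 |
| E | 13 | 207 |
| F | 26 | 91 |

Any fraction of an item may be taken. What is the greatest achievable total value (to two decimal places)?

832.00

Sort by value per unit weight and fill in that order.
Order: D (243/5=48.60) > E (207/13=15.92) > B (63/4=15.75) > C (240/30=8.00) > A (65/12=5.42) > F (91/26=3.50)
Fill: take D (5 @ 243) → take E (13 @ 207) → take B (4 @ 63) → take C (30 @ 240) → take A (12 @ 65) → take 4/26 of F → 14.00; 68/68 used.
Total value = 832.00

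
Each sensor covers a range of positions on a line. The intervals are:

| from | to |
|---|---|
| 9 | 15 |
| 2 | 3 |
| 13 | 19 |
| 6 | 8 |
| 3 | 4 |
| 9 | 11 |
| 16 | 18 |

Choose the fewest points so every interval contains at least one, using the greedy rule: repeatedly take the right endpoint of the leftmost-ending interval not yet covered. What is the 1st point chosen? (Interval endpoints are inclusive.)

3

Process intervals by earliest right end; each time one isn't hit yet, stab at its right endpoint.
By right end: [2,3]  [3,4]  [6,8]  [9,11]  [9,15]  [16,18]  [13,19]
[2,3] uncovered → point at 3; [6,8] uncovered → point at 8; [9,11] uncovered → point at 11; [16,18] uncovered → point at 18.
Points: 3, 8, 11, 18 (4 total).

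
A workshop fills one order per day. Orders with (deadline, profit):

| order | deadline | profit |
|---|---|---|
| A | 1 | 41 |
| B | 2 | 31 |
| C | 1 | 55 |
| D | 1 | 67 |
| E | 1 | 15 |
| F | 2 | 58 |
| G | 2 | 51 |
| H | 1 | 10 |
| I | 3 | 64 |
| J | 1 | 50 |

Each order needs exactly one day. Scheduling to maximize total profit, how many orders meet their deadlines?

Sort by profit descending; place each in the latest free slot ≤ its deadline.
By profit: D(d1,67), I(d3,64), F(d2,58), C(d1,55), G(d2,51), J(d1,50), A(d1,41), B(d2,31), E(d1,15), H(d1,10)
D→slot 1; I→slot 3; F→slot 2; C skipped; G skipped; J skipped; A skipped; B skipped; E skipped; H skipped.
3 of 10 scheduled.

3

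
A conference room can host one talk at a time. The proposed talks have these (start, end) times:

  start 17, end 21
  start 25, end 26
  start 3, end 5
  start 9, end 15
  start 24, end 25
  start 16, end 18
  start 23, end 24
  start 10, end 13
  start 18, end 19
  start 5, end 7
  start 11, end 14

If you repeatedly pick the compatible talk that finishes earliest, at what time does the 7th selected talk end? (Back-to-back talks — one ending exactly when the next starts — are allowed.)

Sort by end time and greedily take each interval whose start is ≥ the last chosen end.
Sorted by end: (3,5)  (5,7)  (10,13)  (11,14)  (9,15)  (16,18)  (18,19)  (17,21)  (23,24)  (24,25)  (25,26)
take (3,5); take (5,7); take (10,13); skip (11,14); take (16,18); take (18,19); take (23,24); take (24,25); take (25,26).
Selected: (3,5) (5,7) (10,13) (16,18) (18,19) (23,24) (24,25) (25,26)

25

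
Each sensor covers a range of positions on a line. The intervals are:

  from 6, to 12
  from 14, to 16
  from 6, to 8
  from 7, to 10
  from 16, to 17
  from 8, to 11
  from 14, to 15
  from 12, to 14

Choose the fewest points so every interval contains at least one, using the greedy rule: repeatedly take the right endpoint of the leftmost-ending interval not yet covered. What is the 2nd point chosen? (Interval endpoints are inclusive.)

Sort by right endpoint; whenever an interval is uncovered, place a point at its right end.
By right end: [6,8]  [7,10]  [8,11]  [6,12]  [12,14]  [14,15]  [14,16]  [16,17]
[6,8] uncovered → point at 8; [12,14] uncovered → point at 14; [16,17] uncovered → point at 17.
Points: 8, 14, 17 (3 total).

14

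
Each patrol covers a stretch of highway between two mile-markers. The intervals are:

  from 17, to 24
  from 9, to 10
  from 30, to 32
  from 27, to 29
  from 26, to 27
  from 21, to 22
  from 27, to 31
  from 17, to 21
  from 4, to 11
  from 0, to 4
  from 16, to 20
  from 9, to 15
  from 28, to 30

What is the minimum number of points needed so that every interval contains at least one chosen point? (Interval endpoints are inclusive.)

6

Process intervals by earliest right end; each time one isn't hit yet, stab at its right endpoint.
By right end: [0,4]  [9,10]  [4,11]  [9,15]  [16,20]  [17,21]  [21,22]  [17,24]  [26,27]  [27,29]  [28,30]  [27,31]  [30,32]
[0,4] uncovered → point at 4; [9,10] uncovered → point at 10; [16,20] uncovered → point at 20; [21,22] uncovered → point at 22; [26,27] uncovered → point at 27; [28,30] uncovered → point at 30.
Points: 4, 10, 20, 22, 27, 30 (6 total).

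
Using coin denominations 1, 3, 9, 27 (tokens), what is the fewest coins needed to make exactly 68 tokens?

6

68 = 2×27 + 1×9 + 1×3 + 2×1
Total coins = 2 + 1 + 1 + 2 = 6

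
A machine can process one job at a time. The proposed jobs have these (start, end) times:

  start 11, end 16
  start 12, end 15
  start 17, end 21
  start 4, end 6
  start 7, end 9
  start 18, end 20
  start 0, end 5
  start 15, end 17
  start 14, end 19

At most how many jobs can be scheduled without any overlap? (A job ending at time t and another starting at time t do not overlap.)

5

Order by finish time; keep every interval that doesn't clash with the previous kept one.
By end time: (0,5), (4,6), (7,9), (12,15), (11,16), (15,17), (14,19), (18,20), (17,21).
Pick (0,5); next start ≥ 5 → (7,9); next start ≥ 9 → (12,15); next start ≥ 15 → (15,17); next start ≥ 17 → (18,20).
Selected 5 jobs.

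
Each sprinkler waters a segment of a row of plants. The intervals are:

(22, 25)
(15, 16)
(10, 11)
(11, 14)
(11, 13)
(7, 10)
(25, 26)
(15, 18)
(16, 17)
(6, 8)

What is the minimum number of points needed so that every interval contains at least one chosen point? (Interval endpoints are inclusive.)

Process intervals by earliest right end; each time one isn't hit yet, stab at its right endpoint.
Sorted: [6,8] [7,10] [10,11] [11,13] [11,14] [15,16] [16,17] [15,18] [22,25] [25,26]
{[6,8],[7,10]} hit by 8; {[10,11],[11,13],[11,14]} hit by 11; {[15,16],[16,17],[15,18]} hit by 16; {[22,25],[25,26]} hit by 25.
Points: 8, 11, 16, 25 (4 total).

4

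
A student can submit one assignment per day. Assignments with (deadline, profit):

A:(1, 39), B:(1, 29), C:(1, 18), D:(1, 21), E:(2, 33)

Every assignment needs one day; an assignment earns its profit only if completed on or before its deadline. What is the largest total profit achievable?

72

Sort by profit descending; place each in the latest free slot ≤ its deadline.
Profit order: A=39 E=33 B=29 D=21 C=18
Assign: A→slot 1, E→slot 2, B skipped, D skipped, C skipped.
Slots: [1:A] [2:E]
Profit = 39 + 33 = 72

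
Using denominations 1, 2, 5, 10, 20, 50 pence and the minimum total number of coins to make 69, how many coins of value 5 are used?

1

Greedy: take as many of the largest coin as possible, then repeat with the remainder.
69 − 1×50→19 − 1×10→9 − 1×5→4 − 2×2→0
Count of 5: 1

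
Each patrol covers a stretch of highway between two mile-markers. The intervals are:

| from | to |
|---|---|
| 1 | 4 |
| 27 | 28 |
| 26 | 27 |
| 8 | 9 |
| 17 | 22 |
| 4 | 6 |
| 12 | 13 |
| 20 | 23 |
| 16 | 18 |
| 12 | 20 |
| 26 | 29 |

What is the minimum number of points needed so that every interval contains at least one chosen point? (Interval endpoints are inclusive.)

By right end: [1,4]  [4,6]  [8,9]  [12,13]  [16,18]  [12,20]  [17,22]  [20,23]  [26,27]  [27,28]  [26,29]
[1,4] uncovered → point at 4; [8,9] uncovered → point at 9; [12,13] uncovered → point at 13; [16,18] uncovered → point at 18; [20,23] uncovered → point at 23; [26,27] uncovered → point at 27.
Points: 4, 9, 13, 18, 23, 27 (6 total).

6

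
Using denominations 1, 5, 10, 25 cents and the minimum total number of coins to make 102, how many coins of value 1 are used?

Greedy: take as many of the largest coin as possible, then repeat with the remainder.
102 − 4×25→2 − 2×1→0
Count of 1: 2

2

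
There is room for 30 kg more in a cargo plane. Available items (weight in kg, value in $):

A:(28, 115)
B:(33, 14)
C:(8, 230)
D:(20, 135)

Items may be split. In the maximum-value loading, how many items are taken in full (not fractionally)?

2

Sort by value per unit weight and fill in that order.
Order: C (230/8=28.75) > D (135/20=6.75) > A (115/28=4.11) > B (14/33=0.42)
Fill: take C (8 @ 230) → take D (20 @ 135) → take 2/28 of A → 8.21; 30/30 used.
2 item(s) taken whole; one partial (take 2/28 of A).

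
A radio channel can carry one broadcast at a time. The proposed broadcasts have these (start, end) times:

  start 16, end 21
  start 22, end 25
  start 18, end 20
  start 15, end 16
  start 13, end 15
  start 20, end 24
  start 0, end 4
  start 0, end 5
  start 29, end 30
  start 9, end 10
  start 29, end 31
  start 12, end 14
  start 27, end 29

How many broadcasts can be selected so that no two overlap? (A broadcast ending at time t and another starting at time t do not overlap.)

By end time: (0,4), (0,5), (9,10), (12,14), (13,15), (15,16), (18,20), (16,21), (20,24), (22,25), (27,29), (29,30), (29,31).
Pick (0,4); next start ≥ 4 → (9,10); next start ≥ 10 → (12,14); next start ≥ 14 → (15,16); next start ≥ 16 → (18,20); next start ≥ 20 → (20,24); next start ≥ 24 → (27,29); next start ≥ 29 → (29,30).
Selected 8 broadcasts.

8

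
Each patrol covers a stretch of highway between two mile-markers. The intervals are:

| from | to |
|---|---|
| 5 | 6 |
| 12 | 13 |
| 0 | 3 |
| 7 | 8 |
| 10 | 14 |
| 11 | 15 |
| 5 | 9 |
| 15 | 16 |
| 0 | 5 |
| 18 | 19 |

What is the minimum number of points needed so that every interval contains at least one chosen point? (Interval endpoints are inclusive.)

6

Sort by right endpoint; whenever an interval is uncovered, place a point at its right end.
Sorted: [0,3] [0,5] [5,6] [7,8] [5,9] [12,13] [10,14] [11,15] [15,16] [18,19]
{[0,3],[0,5]} hit by 3; {[5,6]} hit by 6; {[7,8],[5,9]} hit by 8; {[12,13],[10,14],[11,15]} hit by 13; {[15,16]} hit by 16; {[18,19]} hit by 19.
Points: 3, 6, 8, 13, 16, 19 (6 total).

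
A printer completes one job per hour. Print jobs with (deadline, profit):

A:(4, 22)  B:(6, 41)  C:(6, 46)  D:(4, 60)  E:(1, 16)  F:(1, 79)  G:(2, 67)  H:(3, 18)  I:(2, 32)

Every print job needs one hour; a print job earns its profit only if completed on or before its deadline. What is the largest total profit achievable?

By profit: F(d1,79), G(d2,67), D(d4,60), C(d6,46), B(d6,41), I(d2,32), A(d4,22), H(d3,18), E(d1,16)
F→slot 1; G→slot 2; D→slot 4; C→slot 6; B→slot 5; I skipped; A→slot 3; H skipped; E skipped.
Profit = 79 + 67 + 22 + 60 + 41 + 46 = 315

315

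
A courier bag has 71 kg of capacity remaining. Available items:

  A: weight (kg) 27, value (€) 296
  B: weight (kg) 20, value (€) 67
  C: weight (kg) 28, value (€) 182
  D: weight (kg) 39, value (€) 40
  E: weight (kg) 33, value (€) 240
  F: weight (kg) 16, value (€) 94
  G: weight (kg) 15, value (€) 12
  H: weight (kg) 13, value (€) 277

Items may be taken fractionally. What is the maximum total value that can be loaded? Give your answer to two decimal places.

Greedy by value/weight ratio, highest first.
Order: H (277/13=21.31) > A (296/27=10.96) > E (240/33=7.27) > C (182/28=6.50) > F (94/16=5.88) > B (67/20=3.35) > D (40/39=1.03) > G (12/15=0.80)
Fill: take H (13 @ 277) → take A (27 @ 296) → take 31/33 of E → 225.45; 71/71 used.
Total value = 798.45

798.45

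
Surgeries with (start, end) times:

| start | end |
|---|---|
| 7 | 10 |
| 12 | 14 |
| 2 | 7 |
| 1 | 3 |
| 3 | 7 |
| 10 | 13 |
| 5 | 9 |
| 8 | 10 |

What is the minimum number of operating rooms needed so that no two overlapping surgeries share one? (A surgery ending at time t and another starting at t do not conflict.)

Count concurrent intervals with a sweep; the peak is the room count.
Events (time:±→running): 1:+→1 2:+→2 3:-→1 3:+→2 5:+→3 … peak 3.

3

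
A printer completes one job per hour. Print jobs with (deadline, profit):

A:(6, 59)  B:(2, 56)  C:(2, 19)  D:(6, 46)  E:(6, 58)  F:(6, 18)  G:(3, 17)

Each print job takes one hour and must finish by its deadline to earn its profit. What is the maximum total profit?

Take jobs in profit order; each goes to the latest open slot no later than its deadline.
Profit order: A=59 E=58 B=56 D=46 C=19 F=18 G=17
Assign: A→slot 6, E→slot 5, B→slot 2, D→slot 4, C→slot 1, F→slot 3, G skipped.
Slots: [1:C] [2:B] [3:F] [4:D] [5:E] [6:A]
Profit = 19 + 56 + 18 + 46 + 58 + 59 = 256

256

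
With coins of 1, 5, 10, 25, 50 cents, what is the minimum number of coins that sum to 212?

Greedy: take as many of the largest coin as possible, then repeat with the remainder.
212 = 4×50 + 1×10 + 2×1
Total coins = 4 + 1 + 2 = 7

7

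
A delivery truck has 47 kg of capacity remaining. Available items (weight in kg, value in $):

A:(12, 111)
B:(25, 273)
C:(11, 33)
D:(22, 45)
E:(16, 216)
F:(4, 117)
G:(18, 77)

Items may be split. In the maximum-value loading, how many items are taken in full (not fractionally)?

3

Greedy by value/weight ratio, highest first.
Order: F (117/4=29.25) > E (216/16=13.50) > B (273/25=10.92) > A (111/12=9.25) > G (77/18=4.28) > C (33/11=3.00) > D (45/22=2.05)
Fill: take F (4 @ 117) → take E (16 @ 216) → take B (25 @ 273) → take 2/12 of A → 18.50; 47/47 used.
3 item(s) taken whole; one partial (take 2/12 of A).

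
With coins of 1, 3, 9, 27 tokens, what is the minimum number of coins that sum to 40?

Use the largest denomination that fits, subtract, and repeat.
40 − 1×27→13 − 1×9→4 − 1×3→1 − 1×1→0
Total coins = 1 + 1 + 1 + 1 = 4

4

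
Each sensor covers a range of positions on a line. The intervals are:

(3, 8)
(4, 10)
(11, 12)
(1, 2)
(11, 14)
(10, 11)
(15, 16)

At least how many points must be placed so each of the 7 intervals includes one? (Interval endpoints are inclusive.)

4

Process intervals by earliest right end; each time one isn't hit yet, stab at its right endpoint.
Sorted: [1,2] [3,8] [4,10] [10,11] [11,12] [11,14] [15,16]
{[1,2]} hit by 2; {[3,8],[4,10]} hit by 8; {[10,11],[11,12],[11,14]} hit by 11; {[15,16]} hit by 16.
Points: 2, 8, 11, 16 (4 total).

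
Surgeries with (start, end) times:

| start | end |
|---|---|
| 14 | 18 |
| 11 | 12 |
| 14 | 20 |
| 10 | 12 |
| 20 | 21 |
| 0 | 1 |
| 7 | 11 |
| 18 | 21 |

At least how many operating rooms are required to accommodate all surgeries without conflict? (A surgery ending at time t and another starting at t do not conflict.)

2

The answer is the maximum number of intervals overlapping at any instant.
starts: [0, 7, 10, 11, 14, 14, 18, 20]
ends:   [1, 11, 12, 12, 18, 20, 21, 21]
s0→1 e1→0 s7→1 s10→2  — peak 2.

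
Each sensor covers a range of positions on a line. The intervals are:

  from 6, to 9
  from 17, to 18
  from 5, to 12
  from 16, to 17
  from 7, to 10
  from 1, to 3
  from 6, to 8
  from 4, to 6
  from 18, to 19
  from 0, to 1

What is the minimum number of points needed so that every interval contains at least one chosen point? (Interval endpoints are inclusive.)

5

Process intervals by earliest right end; each time one isn't hit yet, stab at its right endpoint.
By right end: [0,1]  [1,3]  [4,6]  [6,8]  [6,9]  [7,10]  [5,12]  [16,17]  [17,18]  [18,19]
[0,1] uncovered → point at 1; [4,6] uncovered → point at 6; [7,10] uncovered → point at 10; [16,17] uncovered → point at 17; [18,19] uncovered → point at 19.
Points: 1, 6, 10, 17, 19 (5 total).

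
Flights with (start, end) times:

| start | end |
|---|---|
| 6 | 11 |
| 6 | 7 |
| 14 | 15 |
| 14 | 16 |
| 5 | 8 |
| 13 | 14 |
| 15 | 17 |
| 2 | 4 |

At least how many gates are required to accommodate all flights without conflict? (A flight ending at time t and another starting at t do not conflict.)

Count concurrent intervals with a sweep; the peak is the room count.
starts: [2, 5, 6, 6, 13, 14, 14, 15]
ends:   [4, 7, 8, 11, 14, 15, 16, 17]
s2→1 e4→0 s5→1 s6→2 s6→3  — peak 3.

3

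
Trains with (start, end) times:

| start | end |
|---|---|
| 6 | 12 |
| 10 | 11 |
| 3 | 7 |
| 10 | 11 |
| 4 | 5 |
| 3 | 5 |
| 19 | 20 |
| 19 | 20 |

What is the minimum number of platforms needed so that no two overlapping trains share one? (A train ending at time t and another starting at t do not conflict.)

3

Count concurrent intervals with a sweep; the peak is the room count.
starts: [3, 3, 4, 6, 10, 10, 19, 19]
ends:   [5, 5, 7, 11, 11, 12, 20, 20]
s3→1 s3→2 s4→3  — peak 3.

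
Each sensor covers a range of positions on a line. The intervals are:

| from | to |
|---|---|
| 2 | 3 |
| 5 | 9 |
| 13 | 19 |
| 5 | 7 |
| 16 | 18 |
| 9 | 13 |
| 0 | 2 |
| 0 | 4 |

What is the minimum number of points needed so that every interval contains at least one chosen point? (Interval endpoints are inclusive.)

4

By right end: [0,2]  [2,3]  [0,4]  [5,7]  [5,9]  [9,13]  [16,18]  [13,19]
[0,2] uncovered → point at 2; [5,7] uncovered → point at 7; [9,13] uncovered → point at 13; [16,18] uncovered → point at 18.
Points: 2, 7, 13, 18 (4 total).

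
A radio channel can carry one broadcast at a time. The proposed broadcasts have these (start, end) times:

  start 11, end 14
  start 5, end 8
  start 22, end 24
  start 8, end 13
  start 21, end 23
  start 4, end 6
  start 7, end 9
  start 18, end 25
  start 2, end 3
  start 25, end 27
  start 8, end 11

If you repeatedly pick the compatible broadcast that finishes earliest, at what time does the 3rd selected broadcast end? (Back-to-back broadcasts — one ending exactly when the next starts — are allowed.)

9

Sorted by end: (2,3)  (4,6)  (5,8)  (7,9)  (8,11)  (8,13)  (11,14)  (21,23)  (22,24)  (18,25)  (25,27)
take (2,3); take (4,6); skip (5,8); take (7,9); skip (8,13); take (11,14); take (21,23); skip (18,25); take (25,27).
Selected: (2,3) (4,6) (7,9) (11,14) (21,23) (25,27)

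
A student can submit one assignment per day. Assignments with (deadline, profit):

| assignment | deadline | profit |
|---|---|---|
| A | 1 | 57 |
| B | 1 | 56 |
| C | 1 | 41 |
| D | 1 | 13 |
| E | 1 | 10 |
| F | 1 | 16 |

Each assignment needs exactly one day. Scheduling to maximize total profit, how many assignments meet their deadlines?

Profit order: A=57 B=56 C=41 F=16 D=13 E=10
Assign: A→slot 1, B skipped, C skipped, F skipped, D skipped, E skipped.
Slots: [1:A]
1 of 6 scheduled.

1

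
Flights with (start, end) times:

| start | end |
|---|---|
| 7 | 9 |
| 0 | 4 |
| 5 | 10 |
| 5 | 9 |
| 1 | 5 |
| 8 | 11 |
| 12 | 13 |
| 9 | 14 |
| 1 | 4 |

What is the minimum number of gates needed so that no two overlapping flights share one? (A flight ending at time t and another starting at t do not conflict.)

starts: [0, 1, 1, 5, 5, 7, 8, 9, 12]
ends:   [4, 4, 5, 9, 9, 10, 11, 13, 14]
s0→1 s1→2 s1→3 e4→2 e4→1 e5→0 s5→1 s5→2 s7→3 s8→4  — peak 4.

4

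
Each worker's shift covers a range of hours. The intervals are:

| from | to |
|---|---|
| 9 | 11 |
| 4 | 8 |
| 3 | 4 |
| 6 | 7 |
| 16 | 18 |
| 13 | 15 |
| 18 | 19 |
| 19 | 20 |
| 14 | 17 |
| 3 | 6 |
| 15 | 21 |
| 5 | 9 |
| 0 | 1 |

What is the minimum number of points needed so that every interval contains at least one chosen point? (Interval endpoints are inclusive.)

7

Process intervals by earliest right end; each time one isn't hit yet, stab at its right endpoint.
Sorted: [0,1] [3,4] [3,6] [6,7] [4,8] [5,9] [9,11] [13,15] [14,17] [16,18] [18,19] [19,20] [15,21]
{[0,1]} hit by 1; {[3,4],[3,6]} hit by 4; {[6,7],[4,8],[5,9]} hit by 7; {[9,11]} hit by 11; {[13,15],[14,17]} hit by 15; {[16,18],[18,19]} hit by 18; {[19,20],[15,21]} hit by 20.
Points: 1, 4, 7, 11, 15, 18, 20 (7 total).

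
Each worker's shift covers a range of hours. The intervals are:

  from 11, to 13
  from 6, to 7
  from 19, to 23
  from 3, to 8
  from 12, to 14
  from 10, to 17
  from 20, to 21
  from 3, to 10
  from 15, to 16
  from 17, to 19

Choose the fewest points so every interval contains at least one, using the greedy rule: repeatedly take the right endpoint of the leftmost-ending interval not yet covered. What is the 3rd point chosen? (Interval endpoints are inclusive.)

16

Sorted: [6,7] [3,8] [3,10] [11,13] [12,14] [15,16] [10,17] [17,19] [20,21] [19,23]
{[6,7],[3,8],[3,10]} hit by 7; {[11,13],[12,14]} hit by 13; {[15,16],[10,17]} hit by 16; {[17,19]} hit by 19; {[20,21],[19,23]} hit by 21.
Points: 7, 13, 16, 19, 21 (5 total).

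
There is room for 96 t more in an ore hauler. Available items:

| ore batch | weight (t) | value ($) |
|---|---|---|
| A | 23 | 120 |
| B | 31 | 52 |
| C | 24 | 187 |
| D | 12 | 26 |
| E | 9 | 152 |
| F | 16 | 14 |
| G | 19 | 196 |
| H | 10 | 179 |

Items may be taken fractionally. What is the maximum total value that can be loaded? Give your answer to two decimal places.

857.83

Order: H (179/10=17.90) > E (152/9=16.89) > G (196/19=10.32) > C (187/24=7.79) > A (120/23=5.22) > D (26/12=2.17) > B (52/31=1.68) > F (14/16=0.88)
Fill: take H (10 @ 179) → take E (9 @ 152) → take G (19 @ 196) → take C (24 @ 187) → take A (23 @ 120) → take 11/12 of D → 23.83; 96/96 used.
Total value = 857.83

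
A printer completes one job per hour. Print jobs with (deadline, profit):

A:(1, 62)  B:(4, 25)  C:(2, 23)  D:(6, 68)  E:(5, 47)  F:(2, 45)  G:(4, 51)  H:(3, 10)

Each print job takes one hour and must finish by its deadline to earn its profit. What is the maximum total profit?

298

By profit: D(d6,68), A(d1,62), G(d4,51), E(d5,47), F(d2,45), B(d4,25), C(d2,23), H(d3,10)
D→slot 6; A→slot 1; G→slot 4; E→slot 5; F→slot 2; B→slot 3; C skipped; H skipped.
Profit = 62 + 45 + 25 + 51 + 47 + 68 = 298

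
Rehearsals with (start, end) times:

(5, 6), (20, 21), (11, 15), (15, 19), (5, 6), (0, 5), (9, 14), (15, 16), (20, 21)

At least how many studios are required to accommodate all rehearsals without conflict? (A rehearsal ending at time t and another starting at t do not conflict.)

Count concurrent intervals with a sweep; the peak is the room count.
Events (time:±→running): 0:+→1 5:-→0 5:+→1 5:+→2 … peak 2.

2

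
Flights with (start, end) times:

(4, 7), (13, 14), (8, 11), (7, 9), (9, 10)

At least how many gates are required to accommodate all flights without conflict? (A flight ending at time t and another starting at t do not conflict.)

The answer is the maximum number of intervals overlapping at any instant.
starts: [4, 7, 8, 9, 13]
ends:   [7, 9, 10, 11, 14]
s4→1 e7→0 s7→1 s8→2  — peak 2.

2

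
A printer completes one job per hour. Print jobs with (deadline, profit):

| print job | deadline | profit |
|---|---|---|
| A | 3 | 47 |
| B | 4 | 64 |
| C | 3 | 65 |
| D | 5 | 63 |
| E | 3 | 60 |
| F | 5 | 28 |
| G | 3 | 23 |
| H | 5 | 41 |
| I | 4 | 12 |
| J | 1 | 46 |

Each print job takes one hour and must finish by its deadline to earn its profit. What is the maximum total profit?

By profit: C(d3,65), B(d4,64), D(d5,63), E(d3,60), A(d3,47), J(d1,46), H(d5,41), F(d5,28), G(d3,23), I(d4,12)
C→slot 3; B→slot 4; D→slot 5; E→slot 2; A→slot 1; J skipped; H skipped; F skipped; G skipped; I skipped.
Profit = 47 + 60 + 65 + 64 + 63 = 299

299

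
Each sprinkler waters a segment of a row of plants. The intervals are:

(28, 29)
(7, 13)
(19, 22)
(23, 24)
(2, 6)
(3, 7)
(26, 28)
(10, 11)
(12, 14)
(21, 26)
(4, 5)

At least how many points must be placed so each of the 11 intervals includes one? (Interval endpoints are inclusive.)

Sort by right endpoint; whenever an interval is uncovered, place a point at its right end.
By right end: [4,5]  [2,6]  [3,7]  [10,11]  [7,13]  [12,14]  [19,22]  [23,24]  [21,26]  [26,28]  [28,29]
[4,5] uncovered → point at 5; [10,11] uncovered → point at 11; [12,14] uncovered → point at 14; [19,22] uncovered → point at 22; [23,24] uncovered → point at 24; [26,28] uncovered → point at 28.
Points: 5, 11, 14, 22, 24, 28 (6 total).

6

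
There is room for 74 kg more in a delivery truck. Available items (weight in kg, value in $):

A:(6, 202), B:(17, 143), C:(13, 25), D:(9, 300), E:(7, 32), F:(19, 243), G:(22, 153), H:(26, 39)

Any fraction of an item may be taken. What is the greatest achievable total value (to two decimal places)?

1045.57

Sort by value per unit weight and fill in that order.
Order: A (202/6=33.67) > D (300/9=33.33) > F (243/19=12.79) > B (143/17=8.41) > G (153/22=6.95) > E (32/7=4.57) > C (25/13=1.92) > H (39/26=1.50)
Fill: take A (6 @ 202) → take D (9 @ 300) → take F (19 @ 243) → take B (17 @ 143) → take G (22 @ 153) → take 1/7 of E → 4.57; 74/74 used.
Total value = 1045.57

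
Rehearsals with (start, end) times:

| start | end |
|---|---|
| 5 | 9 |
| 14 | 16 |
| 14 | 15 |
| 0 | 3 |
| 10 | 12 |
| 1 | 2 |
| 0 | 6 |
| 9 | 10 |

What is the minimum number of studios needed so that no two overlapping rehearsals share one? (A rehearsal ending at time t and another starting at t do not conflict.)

Count concurrent intervals with a sweep; the peak is the room count.
Events (time:±→running): 0:+→1 0:+→2 1:+→3 … peak 3.

3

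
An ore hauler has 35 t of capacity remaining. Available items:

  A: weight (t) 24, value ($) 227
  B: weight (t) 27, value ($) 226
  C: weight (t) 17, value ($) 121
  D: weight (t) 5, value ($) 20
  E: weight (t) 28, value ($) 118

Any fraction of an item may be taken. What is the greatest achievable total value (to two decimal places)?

Ratios (sorted): A 9.46, B 8.37, C 7.12, E 4.21, D 4.00
take A (24 @ 227); take 11/27 of B → 92.07. Capacity used 35/35.
Total value = 319.07

319.07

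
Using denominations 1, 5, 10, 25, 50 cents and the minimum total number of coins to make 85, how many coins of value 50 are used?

1

Greedy: take as many of the largest coin as possible, then repeat with the remainder.
85 − 1×50→35 − 1×25→10 − 1×10→0
Count of 50: 1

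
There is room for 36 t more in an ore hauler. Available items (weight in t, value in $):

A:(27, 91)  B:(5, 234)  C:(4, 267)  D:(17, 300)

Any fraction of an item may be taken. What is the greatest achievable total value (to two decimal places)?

834.70

Order: C (267/4=66.75) > B (234/5=46.80) > D (300/17=17.65) > A (91/27=3.37)
Fill: take C (4 @ 267) → take B (5 @ 234) → take D (17 @ 300) → take 10/27 of A → 33.70; 36/36 used.
Total value = 834.70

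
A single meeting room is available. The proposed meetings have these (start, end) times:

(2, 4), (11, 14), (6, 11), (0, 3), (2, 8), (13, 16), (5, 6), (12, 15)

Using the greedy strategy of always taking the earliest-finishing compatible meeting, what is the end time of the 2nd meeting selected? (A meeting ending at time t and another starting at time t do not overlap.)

6

Sorted by end: (0,3)  (2,4)  (5,6)  (2,8)  (6,11)  (11,14)  (12,15)  (13,16)
take (0,3); skip (2,4); take (5,6); take (6,11); take (11,14).
Selected: (0,3) (5,6) (6,11) (11,14)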